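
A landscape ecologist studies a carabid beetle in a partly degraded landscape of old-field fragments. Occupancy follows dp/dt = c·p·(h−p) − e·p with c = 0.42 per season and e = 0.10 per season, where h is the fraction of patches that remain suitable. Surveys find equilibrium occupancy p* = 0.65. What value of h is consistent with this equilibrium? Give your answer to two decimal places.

0.89

At equilibrium c(h−p*) = e, so h = p* + e/c.
h = 0.65 + 0.10/0.42 = 0.65 + 0.2381 = 0.8881.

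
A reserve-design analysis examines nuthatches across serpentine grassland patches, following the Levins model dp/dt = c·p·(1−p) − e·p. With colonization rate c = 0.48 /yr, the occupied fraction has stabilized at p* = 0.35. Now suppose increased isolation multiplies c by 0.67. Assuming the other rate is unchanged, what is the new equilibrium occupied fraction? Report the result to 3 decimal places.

Balance c(1−p*) = e gives e = 0.48×(1 − 0.35000) = 0.31200.
New p* = 1 − e/c = 1 − 0.31200/0.32160 = 0.02985.

0.030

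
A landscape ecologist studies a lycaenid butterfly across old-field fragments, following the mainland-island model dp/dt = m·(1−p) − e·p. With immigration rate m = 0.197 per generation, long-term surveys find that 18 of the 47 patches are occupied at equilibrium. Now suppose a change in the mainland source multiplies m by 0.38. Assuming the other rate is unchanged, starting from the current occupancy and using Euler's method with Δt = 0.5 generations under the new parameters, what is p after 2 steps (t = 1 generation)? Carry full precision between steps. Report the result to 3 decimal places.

Observed p* = 18/47 = 0.38298.
Balance m(1−p*) = e·p* gives e = m(1−p*)/p* = 0.197×0.61702/0.38298 = 0.31739.
Starting from p₀ = 0.38298; update p ← p + (dp/dt)·Δt with the new parameters.
t = 0.5: p = 0.38298 + (-0.03768) = 0.34530
t = 1: p = 0.34530 + (-0.03029) = 0.31501

0.315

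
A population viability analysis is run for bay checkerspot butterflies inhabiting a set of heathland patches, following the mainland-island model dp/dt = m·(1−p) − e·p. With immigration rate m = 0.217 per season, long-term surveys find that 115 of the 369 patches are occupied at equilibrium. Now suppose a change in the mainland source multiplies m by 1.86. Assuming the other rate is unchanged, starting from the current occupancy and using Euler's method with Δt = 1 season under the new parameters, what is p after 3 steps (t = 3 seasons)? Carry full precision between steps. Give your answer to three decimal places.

Observed p* = 115/369 = 0.31165.
Balance m(1−p*) = e·p* gives e = m(1−p*)/p* = 0.217×0.68835/0.31165 = 0.47929.
Starting from p₀ = 0.31165; update p ← p + (dp/dt)·Δt with the new parameters.
step 1: Δp = +0.12846, p = 0.44011
step 2: Δp = +0.01504, p = 0.45515
step 3: Δp = +0.00176, p = 0.45692

0.457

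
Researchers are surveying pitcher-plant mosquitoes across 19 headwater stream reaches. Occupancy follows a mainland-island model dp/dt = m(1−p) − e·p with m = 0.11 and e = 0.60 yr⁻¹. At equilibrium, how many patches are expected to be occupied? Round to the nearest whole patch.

3

p* = m/(m+e) = 0.11/0.7100 = 0.1549.
Expected occupied patches = N × p* = 19 × 0.1549 = 2.94 ≈ 3.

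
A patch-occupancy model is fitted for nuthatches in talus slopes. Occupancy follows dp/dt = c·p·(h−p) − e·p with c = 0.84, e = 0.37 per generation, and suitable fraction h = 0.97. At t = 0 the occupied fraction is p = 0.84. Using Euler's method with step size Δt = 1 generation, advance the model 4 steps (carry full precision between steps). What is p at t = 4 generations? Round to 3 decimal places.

Update rule: p ← p + [c·p·(h−p) − e·p]·Δt with Δt = 1.
step 1: Δp = -0.21907, p = 0.62093
step 2: Δp = -0.04767, p = 0.57325
step 3: Δp = -0.02106, p = 0.55220
step 4: Δp = -0.01052, p = 0.54168

0.542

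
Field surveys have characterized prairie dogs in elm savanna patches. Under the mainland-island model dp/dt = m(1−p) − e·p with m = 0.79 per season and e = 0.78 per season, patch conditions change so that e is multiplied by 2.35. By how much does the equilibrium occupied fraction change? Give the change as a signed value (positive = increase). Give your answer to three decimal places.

-0.202

Before: p* = 0.79/(0.79+0.78) = 0.5032.
After: m = 0.79, e = 1.833; p* = 0.79/2.6230 = 0.3012.
Δp* = 0.3012 − 0.5032 = -0.2020.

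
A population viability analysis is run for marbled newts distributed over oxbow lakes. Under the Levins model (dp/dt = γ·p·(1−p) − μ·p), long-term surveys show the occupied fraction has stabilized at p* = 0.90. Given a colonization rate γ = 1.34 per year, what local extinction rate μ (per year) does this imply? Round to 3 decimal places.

At equilibrium γ(1−p*) = μ.
μ = 1.34 × (1 − 0.90) = 1.34 × 0.1000 = 0.1340.

0.134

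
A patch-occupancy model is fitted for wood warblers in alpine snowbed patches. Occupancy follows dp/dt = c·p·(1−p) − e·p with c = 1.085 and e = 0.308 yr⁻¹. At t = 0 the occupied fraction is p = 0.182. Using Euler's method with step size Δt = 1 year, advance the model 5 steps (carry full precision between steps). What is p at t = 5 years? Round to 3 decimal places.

0.698

Update rule: p ← p + [c·p·(1−p) − e·p]·Δt with Δt = 1.
p: 0.18200 → 0.28747  (Δp = +0.10547)
p: 0.28747 → 0.42118  (Δp = +0.13370)
p: 0.42118 → 0.55596  (Δp = +0.13479)
p: 0.55596 → 0.65258  (Δp = +0.09662)
p: 0.65258 → 0.69758  (Δp = +0.04500)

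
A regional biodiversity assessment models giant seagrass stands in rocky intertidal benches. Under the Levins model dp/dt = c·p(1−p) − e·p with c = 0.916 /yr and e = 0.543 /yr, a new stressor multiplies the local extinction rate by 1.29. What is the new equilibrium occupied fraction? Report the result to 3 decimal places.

0.235

Before: p* = 1 − 0.543/0.916 = 0.4072.
After the change, c = 0.916, e = 0.70047, so p* = 1 − 0.70047/0.916 = 0.2353.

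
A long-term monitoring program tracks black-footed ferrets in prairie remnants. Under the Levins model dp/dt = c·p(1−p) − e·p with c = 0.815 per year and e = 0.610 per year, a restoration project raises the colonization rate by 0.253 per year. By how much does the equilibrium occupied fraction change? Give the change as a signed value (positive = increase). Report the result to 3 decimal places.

0.177

Before: p* = 1 − 0.610/0.815 = 0.2515.
After the change, c = 1.068, e = 0.61, so p* = 1 − 0.61/1.068 = 0.4288.
Δp* = 0.4288 − 0.2515 = +0.1773.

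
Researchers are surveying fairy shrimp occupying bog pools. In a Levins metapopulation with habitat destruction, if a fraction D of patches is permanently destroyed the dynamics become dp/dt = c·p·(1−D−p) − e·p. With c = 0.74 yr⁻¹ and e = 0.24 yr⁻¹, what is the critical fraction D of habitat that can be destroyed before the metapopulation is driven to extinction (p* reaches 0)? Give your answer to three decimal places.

0.676

The nontrivial equilibrium is p* = (1−D) − e/c; extinction occurs when this hits zero.
So D_crit = 1 − e/c = 1 − 0.24/0.74 = 1 − 0.3243 = 0.6757.
Note this equals the original equilibrium occupancy — the Levins extinction-debt result.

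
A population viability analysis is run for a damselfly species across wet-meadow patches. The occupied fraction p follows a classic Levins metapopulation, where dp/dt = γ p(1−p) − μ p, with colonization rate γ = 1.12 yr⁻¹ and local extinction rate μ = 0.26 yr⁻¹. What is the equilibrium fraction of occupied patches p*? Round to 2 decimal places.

0.77

Setting dp/dt = 0 and dividing through by p* gives γ·(1−p*) = μ.
So p* = 1 − μ/γ = 1 − 0.26/1.12 = 1 − 0.2321 = 0.7679.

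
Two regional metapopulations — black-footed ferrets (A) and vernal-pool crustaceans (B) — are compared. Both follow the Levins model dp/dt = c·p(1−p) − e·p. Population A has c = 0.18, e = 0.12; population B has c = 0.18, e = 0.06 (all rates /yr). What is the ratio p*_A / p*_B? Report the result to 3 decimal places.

A: p*_A = 1 − 0.12/0.18 = 0.3333.
B: p*_B = 1 − 0.06/0.18 = 0.6667.
p*_A / p*_B = 0.3333/0.6667 = 0.5000.

0.500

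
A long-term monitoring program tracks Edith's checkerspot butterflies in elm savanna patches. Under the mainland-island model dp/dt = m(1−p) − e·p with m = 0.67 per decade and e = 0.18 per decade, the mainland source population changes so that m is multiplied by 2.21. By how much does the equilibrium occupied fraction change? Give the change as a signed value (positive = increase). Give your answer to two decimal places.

Before: p* = 0.67/(0.67+0.18) = 0.7882.
After: m = 1.4807, e = 0.18; p* = 1.4807/1.6607 = 0.8916.
Δp* = 0.8916 − 0.7882 = +0.1034.

0.10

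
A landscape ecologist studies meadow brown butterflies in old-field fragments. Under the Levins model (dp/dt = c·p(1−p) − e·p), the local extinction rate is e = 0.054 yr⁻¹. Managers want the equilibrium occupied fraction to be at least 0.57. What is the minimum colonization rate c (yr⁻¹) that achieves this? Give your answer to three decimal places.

0.126

p* = 1 − e/c ≥ 0.57 requires e/c ≤ 0.4300, i.e. c ≥ e/0.4300.
c_min = 0.054/0.4300 = 0.1256.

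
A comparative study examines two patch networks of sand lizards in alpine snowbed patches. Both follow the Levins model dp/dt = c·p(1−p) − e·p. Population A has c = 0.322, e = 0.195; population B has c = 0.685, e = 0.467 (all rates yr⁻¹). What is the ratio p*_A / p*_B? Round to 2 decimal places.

1.24

A: p*_A = 1 − 0.195/0.322 = 0.3944.
B: p*_B = 1 − 0.467/0.685 = 0.3182.
p*_A / p*_B = 0.3944/0.3182 = 1.2393.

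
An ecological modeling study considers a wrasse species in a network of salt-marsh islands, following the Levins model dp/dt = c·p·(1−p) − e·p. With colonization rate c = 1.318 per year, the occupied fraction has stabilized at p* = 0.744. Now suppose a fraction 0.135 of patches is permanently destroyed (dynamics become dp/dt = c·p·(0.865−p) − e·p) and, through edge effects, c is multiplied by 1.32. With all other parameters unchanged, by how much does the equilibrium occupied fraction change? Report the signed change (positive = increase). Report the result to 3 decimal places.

-0.073

Balance c(1−p*) = e gives e = 1.318×(1 − 0.74400) = 0.33741.
New p* = 0.865 − e/c = 0.865 − 0.33741/1.73976 = 0.67106.
Δp* = 0.67106 − 0.74400 = -0.07294.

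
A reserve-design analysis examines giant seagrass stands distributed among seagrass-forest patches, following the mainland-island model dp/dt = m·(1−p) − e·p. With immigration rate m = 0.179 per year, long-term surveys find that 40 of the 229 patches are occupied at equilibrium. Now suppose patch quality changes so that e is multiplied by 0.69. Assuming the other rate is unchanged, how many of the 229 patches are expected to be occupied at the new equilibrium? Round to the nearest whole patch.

Observed p* = 40/229 = 0.17467.
Balance m(1−p*) = e·p* gives e = m(1−p*)/p* = 0.179×0.82533/0.17467 = 0.84579.
New p* = m/(m+e) = 0.17900/(0.17900+0.58360) = 0.23472.
Expected occupied = 229 × 0.23472 = 53.75 ≈ 54.

54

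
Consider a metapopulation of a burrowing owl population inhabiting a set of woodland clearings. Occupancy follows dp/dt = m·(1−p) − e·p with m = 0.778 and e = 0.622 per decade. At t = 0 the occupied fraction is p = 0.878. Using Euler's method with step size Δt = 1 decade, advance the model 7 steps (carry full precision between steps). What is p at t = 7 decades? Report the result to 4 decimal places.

0.5552

Update rule: p ← p + [m·(1−p) − e·p]·Δt with Δt = 1.
t = 1: p = 0.87800 + (-0.45120) = 0.42680
t = 2: p = 0.42680 + (+0.18048) = 0.60728
t = 3: p = 0.60728 + (-0.07219) = 0.53509
t = 4: p = 0.53509 + (+0.02888) = 0.56396
t = 5: p = 0.56396 + (-0.01155) = 0.55241
t = 6: p = 0.55241 + (+0.00462) = 0.55703
t = 7: p = 0.55703 + (-0.00185) = 0.55519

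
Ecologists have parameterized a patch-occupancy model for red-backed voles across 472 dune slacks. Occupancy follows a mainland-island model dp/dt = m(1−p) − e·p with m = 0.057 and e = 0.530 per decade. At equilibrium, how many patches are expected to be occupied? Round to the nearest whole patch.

46

p* = m/(m+e) = 0.057/0.5870 = 0.0971.
Expected occupied patches = N × p* = 472 × 0.0971 = 45.83 ≈ 46.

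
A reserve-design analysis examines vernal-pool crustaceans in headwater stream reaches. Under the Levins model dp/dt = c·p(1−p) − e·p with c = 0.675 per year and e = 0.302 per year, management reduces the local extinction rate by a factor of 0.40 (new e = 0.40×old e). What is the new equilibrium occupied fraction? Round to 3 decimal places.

Before: p* = 1 − 0.302/0.675 = 0.5526.
After the change, c = 0.675, e = 0.1208, so p* = 1 − 0.1208/0.675 = 0.8210.

0.821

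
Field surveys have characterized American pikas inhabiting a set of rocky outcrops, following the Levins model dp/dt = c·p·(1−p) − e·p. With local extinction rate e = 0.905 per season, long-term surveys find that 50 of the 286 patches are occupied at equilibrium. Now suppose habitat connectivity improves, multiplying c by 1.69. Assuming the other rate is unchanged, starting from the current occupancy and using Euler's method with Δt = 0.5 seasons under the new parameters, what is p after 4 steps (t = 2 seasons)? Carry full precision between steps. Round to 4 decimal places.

Observed p* = 50/286 = 0.17483.
Balance c(1−p*) = e gives c = e/(1 − 0.17483) = 0.905/0.82517 = 1.09674.
Starting from p₀ = 0.17483; update p ← p + (dp/dt)·Δt with the new parameters.
t = 0.5: p = 0.17483 + (+0.05458) = 0.22941
t = 1: p = 0.22941 + (+0.06002) = 0.28943
t = 1.5: p = 0.28943 + (+0.05963) = 0.34906
t = 2: p = 0.34906 + (+0.05262) = 0.40168

0.4017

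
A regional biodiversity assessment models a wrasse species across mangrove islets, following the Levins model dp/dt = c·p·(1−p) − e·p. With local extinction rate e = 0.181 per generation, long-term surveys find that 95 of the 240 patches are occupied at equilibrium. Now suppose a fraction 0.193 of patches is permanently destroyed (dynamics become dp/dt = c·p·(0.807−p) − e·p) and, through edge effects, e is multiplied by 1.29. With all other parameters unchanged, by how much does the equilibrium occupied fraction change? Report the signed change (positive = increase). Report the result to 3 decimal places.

-0.368

Observed p* = 95/240 = 0.39583.
Balance c(1−p*) = e gives c = e/(1 − 0.39583) = 0.181/0.60417 = 0.29958.
New p* = 0.807 − e/c = 0.807 − 0.23349/0.29958 = 0.02761.
Δp* = 0.02761 − 0.39583 = -0.36822.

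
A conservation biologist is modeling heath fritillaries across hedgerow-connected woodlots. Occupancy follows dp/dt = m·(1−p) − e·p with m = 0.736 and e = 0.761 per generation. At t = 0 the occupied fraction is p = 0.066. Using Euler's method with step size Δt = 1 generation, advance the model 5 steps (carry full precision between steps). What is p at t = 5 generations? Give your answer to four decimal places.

Update rule: p ← p + [m·(1−p) − e·p]·Δt with Δt = 1.
  1  |  dp/dt·Δt = +0.637198  |  p_1 = 0.703198
  2  |  dp/dt·Δt = -0.316687  |  p_2 = 0.386511
  3  |  dp/dt·Δt = +0.157394  |  p_3 = 0.543904
  4  |  dp/dt·Δt = -0.078225  |  p_4 = 0.465680
  5  |  dp/dt·Δt = +0.038878  |  p_5 = 0.504557

0.5046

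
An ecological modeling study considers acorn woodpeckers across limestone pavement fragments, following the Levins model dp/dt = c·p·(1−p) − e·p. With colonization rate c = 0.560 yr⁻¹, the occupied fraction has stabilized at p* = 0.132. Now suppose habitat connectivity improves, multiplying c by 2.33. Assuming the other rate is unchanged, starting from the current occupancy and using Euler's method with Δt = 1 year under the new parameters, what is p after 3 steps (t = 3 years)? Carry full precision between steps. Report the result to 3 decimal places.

0.462

Balance c(1−p*) = e gives e = 0.560×(1 − 0.13200) = 0.48608.
Starting from p₀ = 0.13200; update p ← p + (dp/dt)·Δt with the new parameters.
step 1: Δp = +0.08534, p = 0.21734
step 2: Δp = +0.11631, p = 0.33364
step 3: Δp = +0.12791, p = 0.46155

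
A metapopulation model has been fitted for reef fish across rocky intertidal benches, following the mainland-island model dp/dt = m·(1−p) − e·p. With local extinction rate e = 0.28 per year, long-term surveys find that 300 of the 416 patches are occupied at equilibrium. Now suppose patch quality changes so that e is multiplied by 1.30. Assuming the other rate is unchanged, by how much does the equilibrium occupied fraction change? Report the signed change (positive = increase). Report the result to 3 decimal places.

Observed p* = 300/416 = 0.72115.
Balance m(1−p*) = e·p* gives m = e·p*/(1−p*) = 0.28×0.72115/0.27885 = 0.72412.
New p* = m/(m+e) = 0.72412/(0.72412+0.36400) = 0.66548.
Δp* = 0.66548 − 0.72115 = -0.05567.

-0.056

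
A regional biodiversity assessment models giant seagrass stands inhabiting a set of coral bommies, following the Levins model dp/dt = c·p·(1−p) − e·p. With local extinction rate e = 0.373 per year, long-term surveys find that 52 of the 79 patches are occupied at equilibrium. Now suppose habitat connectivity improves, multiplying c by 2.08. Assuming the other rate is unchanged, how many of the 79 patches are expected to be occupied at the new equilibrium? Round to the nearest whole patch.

Observed p* = 52/79 = 0.65823.
Balance c(1−p*) = e gives c = e/(1 − 0.65823) = 0.373/0.34177 = 1.09138.
New p* = 1 − e/c = 1 − 0.37300/2.27007 = 0.83569.
Expected occupied = 79 × 0.83569 = 66.02 ≈ 66.

66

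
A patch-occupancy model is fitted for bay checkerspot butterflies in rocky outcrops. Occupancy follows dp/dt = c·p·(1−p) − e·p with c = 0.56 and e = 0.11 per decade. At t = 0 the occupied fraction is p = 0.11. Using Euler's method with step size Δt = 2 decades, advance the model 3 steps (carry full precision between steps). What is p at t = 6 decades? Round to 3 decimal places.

0.503

Update rule: p ← p + [c·p·(1−p) − e·p]·Δt with Δt = 2.
t = 2: p = 0.11000 + (+0.08545) = 0.19545
t = 4: p = 0.19545 + (+0.13312) = 0.32857
t = 6: p = 0.32857 + (+0.17480) = 0.50337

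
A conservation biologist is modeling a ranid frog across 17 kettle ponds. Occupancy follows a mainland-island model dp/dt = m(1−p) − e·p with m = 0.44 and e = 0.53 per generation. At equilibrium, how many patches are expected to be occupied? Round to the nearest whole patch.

8

p* = m/(m+e) = 0.44/0.9700 = 0.4536.
Expected occupied patches = N × p* = 17 × 0.4536 = 7.71 ≈ 8.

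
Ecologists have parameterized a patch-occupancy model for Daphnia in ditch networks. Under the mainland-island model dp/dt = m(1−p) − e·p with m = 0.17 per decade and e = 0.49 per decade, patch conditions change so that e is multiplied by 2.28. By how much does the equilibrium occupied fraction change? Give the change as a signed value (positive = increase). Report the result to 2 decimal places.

Before: p* = 0.17/(0.17+0.49) = 0.2576.
After: m = 0.17, e = 1.1172; p* = 0.17/1.2872 = 0.1321.
Δp* = 0.1321 − 0.2576 = -0.1255.

-0.13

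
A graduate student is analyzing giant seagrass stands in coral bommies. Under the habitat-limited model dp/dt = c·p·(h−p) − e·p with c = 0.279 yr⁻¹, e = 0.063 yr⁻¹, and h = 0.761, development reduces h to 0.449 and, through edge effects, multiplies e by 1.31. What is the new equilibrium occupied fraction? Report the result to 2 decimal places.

0.15

Before: p* = h − e/c = 0.761 − 0.063/0.279 = 0.761 − 0.2258 = 0.5352.
After: c = 0.279, e = 0.08253, h = 0.449; p* = 0.449 − 0.08253/0.279 = 0.1532.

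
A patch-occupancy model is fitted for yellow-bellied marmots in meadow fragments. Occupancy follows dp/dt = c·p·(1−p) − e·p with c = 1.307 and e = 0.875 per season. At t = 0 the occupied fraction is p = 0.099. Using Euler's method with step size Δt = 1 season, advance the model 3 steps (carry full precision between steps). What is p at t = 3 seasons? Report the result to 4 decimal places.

0.1986

Update rule: p ← p + [c·p·(1−p) − e·p]·Δt with Δt = 1.
  1  |  dp/dt·Δt = +0.029958  |  p_1 = 0.128958
  2  |  dp/dt·Δt = +0.033974  |  p_2 = 0.162932
  3  |  dp/dt·Δt = +0.035690  |  p_3 = 0.198622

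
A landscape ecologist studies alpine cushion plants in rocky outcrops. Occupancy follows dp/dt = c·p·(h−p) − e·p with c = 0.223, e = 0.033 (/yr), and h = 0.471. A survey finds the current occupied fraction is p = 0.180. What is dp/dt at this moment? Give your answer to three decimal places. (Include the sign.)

Colonization term: c·p·(h−p) = 0.223×0.180×0.2910 = 0.01168.
Extinction term: e·p = 0.00594.
dp/dt = 0.01168 − 0.00594 = 0.00574.

0.006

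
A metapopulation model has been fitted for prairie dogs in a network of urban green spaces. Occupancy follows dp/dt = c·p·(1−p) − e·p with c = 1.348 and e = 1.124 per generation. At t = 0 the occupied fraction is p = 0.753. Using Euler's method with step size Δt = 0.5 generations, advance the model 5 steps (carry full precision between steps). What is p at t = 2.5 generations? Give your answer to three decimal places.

0.262

Update rule: p ← p + [c·p·(1−p) − e·p]·Δt with Δt = 0.5.
t = 0.5: p = 0.75300 + (-0.29783) = 0.45517
t = 1: p = 0.45517 + (-0.08866) = 0.36651
t = 1.5: p = 0.36651 + (-0.04949) = 0.31702
t = 2: p = 0.31702 + (-0.03223) = 0.28479
t = 2.5: p = 0.28479 + (-0.02277) = 0.26202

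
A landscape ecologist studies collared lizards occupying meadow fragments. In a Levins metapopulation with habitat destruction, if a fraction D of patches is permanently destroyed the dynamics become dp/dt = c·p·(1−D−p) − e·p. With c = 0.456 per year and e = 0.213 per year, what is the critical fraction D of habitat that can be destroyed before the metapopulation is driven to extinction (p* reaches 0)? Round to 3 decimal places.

The nontrivial equilibrium is p* = (1−D) − e/c; extinction occurs when this hits zero.
So D_crit = 1 − e/c = 1 − 0.213/0.456 = 1 − 0.4671 = 0.5329.
Note this equals the original equilibrium occupancy — the Levins extinction-debt result.

0.533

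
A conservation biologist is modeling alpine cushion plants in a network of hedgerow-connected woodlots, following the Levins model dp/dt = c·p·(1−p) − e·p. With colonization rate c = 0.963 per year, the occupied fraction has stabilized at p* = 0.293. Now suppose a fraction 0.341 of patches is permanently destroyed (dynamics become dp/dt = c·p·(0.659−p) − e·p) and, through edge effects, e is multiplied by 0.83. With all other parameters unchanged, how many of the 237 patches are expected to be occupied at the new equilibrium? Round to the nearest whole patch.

Balance c(1−p*) = e gives e = 0.963×(1 − 0.29300) = 0.68084.
New p* = 0.659 − e/c = 0.659 − 0.56510/0.96300 = 0.07219.
Expected occupied = 237 × 0.07219 = 17.11 ≈ 17.

17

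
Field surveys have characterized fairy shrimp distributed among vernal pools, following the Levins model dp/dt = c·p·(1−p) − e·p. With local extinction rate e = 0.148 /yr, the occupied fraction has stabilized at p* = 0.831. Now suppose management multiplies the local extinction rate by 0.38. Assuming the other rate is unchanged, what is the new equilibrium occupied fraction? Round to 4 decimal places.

Balance c(1−p*) = e gives c = e/(1 − 0.83100) = 0.148/0.16900 = 0.87574.
New p* = 1 − e/c = 1 − 0.05624/0.87574 = 0.93578.

0.9358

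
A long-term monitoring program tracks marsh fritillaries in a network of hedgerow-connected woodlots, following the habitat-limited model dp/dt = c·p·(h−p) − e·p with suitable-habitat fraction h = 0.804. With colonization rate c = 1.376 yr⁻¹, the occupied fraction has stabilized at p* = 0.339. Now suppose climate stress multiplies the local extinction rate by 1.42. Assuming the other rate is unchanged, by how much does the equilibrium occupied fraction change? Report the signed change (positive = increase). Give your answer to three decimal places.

-0.195

Balance c(h−p*) = e gives e = 1.376×(0.804 − 0.33900) = 0.63984.
New p* = 0.804 − e/c = 0.804 − 0.90857/1.37600 = 0.14370.
Δp* = 0.14370 − 0.33900 = -0.19530.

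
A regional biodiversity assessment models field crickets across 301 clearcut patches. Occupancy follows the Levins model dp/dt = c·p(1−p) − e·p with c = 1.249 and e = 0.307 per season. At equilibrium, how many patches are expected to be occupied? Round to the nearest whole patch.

p* = 1 − e/c = 1 − 0.307/1.249 = 0.7542.
Expected occupied patches = N × p* = 301 × 0.7542 = 227.02 ≈ 227.

227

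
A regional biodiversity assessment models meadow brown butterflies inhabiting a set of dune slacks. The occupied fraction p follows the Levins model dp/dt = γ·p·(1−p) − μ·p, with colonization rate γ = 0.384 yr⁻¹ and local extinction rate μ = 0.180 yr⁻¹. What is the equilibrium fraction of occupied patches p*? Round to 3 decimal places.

0.531

Setting dp/dt = 0 and dividing through by p* gives γ·(1−p*) = μ.
So p* = 1 − μ/γ = 1 − 0.180/0.384 = 1 − 0.4688 = 0.5312.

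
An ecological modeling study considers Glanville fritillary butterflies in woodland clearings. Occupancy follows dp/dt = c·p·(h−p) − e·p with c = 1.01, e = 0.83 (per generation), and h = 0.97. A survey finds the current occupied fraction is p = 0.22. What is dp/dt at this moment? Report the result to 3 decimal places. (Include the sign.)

Colonization term: c·p·(h−p) = 1.01×0.22×0.7500 = 0.16665.
Extinction term: e·p = 0.18260.
dp/dt = 0.16665 − 0.18260 = -0.01595.

-0.016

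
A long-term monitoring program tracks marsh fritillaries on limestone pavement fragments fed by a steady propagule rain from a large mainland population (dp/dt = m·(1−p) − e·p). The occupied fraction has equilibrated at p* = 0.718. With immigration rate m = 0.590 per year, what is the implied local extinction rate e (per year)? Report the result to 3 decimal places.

0.232

At equilibrium m(1−p*) = e·p*, so e = m(1−p*)/p*.
e = 0.590 × 0.2820 / 0.718 = 0.2317.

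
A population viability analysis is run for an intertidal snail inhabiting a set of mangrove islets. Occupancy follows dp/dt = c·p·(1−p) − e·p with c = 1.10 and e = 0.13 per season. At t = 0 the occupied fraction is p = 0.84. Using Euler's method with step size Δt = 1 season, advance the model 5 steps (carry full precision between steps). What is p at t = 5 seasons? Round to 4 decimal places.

Update rule: p ← p + [c·p·(1−p) − e·p]·Δt with Δt = 1.
  1  |  dp/dt·Δt = +0.038640  |  p_1 = 0.878640
  2  |  dp/dt·Δt = +0.003072  |  p_2 = 0.881712
  3  |  dp/dt·Δt = +0.000103  |  p_3 = 0.881815
  4  |  dp/dt·Δt = +0.000003  |  p_4 = 0.881818
  5  |  dp/dt·Δt = +0.000000  |  p_5 = 0.881818

0.8818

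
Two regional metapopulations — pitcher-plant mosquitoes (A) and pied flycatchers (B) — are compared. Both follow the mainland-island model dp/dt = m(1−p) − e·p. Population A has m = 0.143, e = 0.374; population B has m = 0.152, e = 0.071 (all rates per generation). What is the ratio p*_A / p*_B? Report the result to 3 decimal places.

0.406

A: p*_A = m/(m+e) = 0.143/0.5170 = 0.2766.
B: p*_B = 0.152/0.2230 = 0.6816.
p*_A / p*_B = 0.2766/0.6816 = 0.4058.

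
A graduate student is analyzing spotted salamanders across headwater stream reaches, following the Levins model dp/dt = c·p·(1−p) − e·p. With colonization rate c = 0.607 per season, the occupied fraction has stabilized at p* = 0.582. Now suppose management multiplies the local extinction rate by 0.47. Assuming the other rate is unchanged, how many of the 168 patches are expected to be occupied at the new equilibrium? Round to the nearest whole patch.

Balance c(1−p*) = e gives e = 0.607×(1 − 0.58200) = 0.25373.
New p* = 1 − e/c = 1 − 0.11925/0.60700 = 0.80354.
Expected occupied = 168 × 0.80354 = 134.99 ≈ 135.

135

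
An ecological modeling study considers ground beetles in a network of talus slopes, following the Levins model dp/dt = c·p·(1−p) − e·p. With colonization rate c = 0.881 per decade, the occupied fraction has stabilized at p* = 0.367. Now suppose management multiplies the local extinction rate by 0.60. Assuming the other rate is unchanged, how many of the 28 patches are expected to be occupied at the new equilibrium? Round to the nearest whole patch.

Balance c(1−p*) = e gives e = 0.881×(1 − 0.36700) = 0.55767.
New p* = 1 − e/c = 1 − 0.33460/0.88100 = 0.62020.
Expected occupied = 28 × 0.62020 = 17.37 ≈ 17.

17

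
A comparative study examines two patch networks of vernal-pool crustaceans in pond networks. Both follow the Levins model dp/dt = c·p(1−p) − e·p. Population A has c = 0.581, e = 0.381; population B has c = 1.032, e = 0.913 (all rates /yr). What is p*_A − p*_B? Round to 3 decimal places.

A: p*_A = 1 − 0.381/0.581 = 0.3442.
B: p*_B = 1 − 0.913/1.032 = 0.1153.
p*_A − p*_B = 0.3442 − 0.1153 = 0.2289.

0.229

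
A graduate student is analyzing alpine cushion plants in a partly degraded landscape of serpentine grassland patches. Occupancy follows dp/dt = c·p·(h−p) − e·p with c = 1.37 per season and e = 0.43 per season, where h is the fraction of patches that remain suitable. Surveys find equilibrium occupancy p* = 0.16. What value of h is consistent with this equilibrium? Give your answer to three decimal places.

At equilibrium c(h−p*) = e, so h = p* + e/c.
h = 0.16 + 0.43/1.37 = 0.16 + 0.3139 = 0.4739.

0.474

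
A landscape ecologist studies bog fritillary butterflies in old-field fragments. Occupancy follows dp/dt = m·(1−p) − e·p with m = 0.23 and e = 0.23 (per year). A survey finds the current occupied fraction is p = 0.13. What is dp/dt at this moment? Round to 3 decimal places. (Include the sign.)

0.170

Colonization term: m·(1−p) = 0.23×0.8700 = 0.20010.
Extinction term: e·p = 0.02990.
dp/dt = 0.20010 − 0.02990 = 0.17020.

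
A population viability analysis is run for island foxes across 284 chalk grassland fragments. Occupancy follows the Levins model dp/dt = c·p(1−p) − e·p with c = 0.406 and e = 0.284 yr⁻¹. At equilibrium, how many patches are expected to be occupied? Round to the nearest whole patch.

p* = 1 − e/c = 1 − 0.284/0.406 = 0.3005.
Expected occupied patches = N × p* = 284 × 0.3005 = 85.34 ≈ 85.

85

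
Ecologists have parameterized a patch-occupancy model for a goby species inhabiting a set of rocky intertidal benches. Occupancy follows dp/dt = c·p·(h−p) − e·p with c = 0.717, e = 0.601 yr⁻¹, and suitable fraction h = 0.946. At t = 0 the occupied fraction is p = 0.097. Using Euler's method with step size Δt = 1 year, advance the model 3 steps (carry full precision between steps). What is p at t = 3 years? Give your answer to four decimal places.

Update rule: p ← p + [c·p·(h−p) − e·p]·Δt with Δt = 1.
t = 1: p = 0.09700 + (+0.00075) = 0.09775
t = 2: p = 0.09775 + (+0.00070) = 0.09845
t = 3: p = 0.09845 + (+0.00066) = 0.09911

0.0991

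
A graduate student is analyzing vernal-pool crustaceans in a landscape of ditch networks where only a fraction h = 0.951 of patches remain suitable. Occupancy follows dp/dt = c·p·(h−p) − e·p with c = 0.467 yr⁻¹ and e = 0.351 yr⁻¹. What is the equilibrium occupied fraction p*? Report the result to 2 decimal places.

0.20

Setting dp/dt = 0 and dividing by p* gives c·(h−p*) = e.
So p* = h − e/c = 0.951 − 0.351/0.467 = 0.951 − 0.7516 = 0.1994.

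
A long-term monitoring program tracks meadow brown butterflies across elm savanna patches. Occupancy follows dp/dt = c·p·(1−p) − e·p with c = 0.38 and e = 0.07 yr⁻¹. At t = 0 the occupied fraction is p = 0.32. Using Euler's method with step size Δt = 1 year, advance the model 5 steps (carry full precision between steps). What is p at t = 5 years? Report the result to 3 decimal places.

Update rule: p ← p + [c·p·(1−p) − e·p]·Δt with Δt = 1.
  1  |  dp/dt·Δt = +0.060288  |  p_1 = 0.380288
  2  |  dp/dt·Δt = +0.062934  |  p_2 = 0.443222
  3  |  dp/dt·Δt = +0.062749  |  p_3 = 0.505972
  4  |  dp/dt·Δt = +0.059568  |  p_4 = 0.565540
  5  |  dp/dt·Δt = +0.053780  |  p_5 = 0.619320

0.619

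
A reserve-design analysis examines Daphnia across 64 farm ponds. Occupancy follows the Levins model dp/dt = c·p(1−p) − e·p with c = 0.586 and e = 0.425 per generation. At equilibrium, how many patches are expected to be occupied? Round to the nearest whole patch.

18

p* = 1 − e/c = 1 − 0.425/0.586 = 0.2747.
Expected occupied patches = N × p* = 64 × 0.2747 = 17.58 ≈ 18.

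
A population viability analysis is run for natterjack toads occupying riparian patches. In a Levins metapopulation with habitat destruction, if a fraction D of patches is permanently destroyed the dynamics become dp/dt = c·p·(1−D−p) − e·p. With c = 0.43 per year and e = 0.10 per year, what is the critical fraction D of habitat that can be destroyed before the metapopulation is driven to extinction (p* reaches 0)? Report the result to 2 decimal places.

0.77

The nontrivial equilibrium is p* = (1−D) − e/c; extinction occurs when this hits zero.
So D_crit = 1 − e/c = 1 − 0.10/0.43 = 1 − 0.2326 = 0.7674.
Note this equals the original equilibrium occupancy — the Levins extinction-debt result.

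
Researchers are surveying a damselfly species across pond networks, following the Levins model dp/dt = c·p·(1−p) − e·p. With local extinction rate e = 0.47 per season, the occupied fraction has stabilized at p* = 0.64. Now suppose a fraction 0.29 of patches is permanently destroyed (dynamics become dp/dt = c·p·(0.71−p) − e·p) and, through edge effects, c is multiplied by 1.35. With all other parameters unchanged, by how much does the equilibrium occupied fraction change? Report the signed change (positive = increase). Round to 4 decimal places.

Balance c(1−p*) = e gives c = e/(1 − 0.64000) = 0.47/0.36000 = 1.30556.
New p* = 0.71 − e/c = 0.71 − 0.47000/1.76251 = 0.44333.
Δp* = 0.44333 − 0.64000 = -0.19667.

-0.1967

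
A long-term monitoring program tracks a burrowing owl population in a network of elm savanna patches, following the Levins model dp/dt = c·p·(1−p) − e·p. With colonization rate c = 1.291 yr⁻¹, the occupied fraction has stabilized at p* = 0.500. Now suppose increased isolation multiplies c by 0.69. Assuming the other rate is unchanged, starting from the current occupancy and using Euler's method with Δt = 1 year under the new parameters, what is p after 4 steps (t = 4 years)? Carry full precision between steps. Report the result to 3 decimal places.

Balance c(1−p*) = e gives e = 1.291×(1 − 0.50000) = 0.64550.
Starting from p₀ = 0.50000; update p ← p + (dp/dt)·Δt with the new parameters.
p: 0.50000 → 0.39995  (Δp = -0.10005)
p: 0.39995 → 0.35556  (Δp = -0.04439)
p: 0.35556 → 0.33016  (Δp = -0.02540)
p: 0.33016 → 0.31404  (Δp = -0.01612)

0.314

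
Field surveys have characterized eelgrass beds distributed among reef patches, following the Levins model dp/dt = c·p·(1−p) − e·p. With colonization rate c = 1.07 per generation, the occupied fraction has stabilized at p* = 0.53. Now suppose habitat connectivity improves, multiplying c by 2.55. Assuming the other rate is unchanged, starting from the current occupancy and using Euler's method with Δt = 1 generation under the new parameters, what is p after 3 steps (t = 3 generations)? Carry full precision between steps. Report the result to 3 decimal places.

Balance c(1−p*) = e gives e = 1.07×(1 − 0.53000) = 0.50290.
Starting from p₀ = 0.53000; update p ← p + (dp/dt)·Δt with the new parameters.
p: 0.53000 → 0.94313  (Δp = +0.41313)
p: 0.94313 → 0.61517  (Δp = -0.32796)
p: 0.61517 → 0.95173  (Δp = +0.33656)

0.952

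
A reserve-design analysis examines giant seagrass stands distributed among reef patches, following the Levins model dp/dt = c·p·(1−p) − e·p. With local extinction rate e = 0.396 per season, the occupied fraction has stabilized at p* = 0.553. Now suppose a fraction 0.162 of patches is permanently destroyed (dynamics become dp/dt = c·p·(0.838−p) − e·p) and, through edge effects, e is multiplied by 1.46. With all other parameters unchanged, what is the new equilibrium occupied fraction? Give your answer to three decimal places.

0.185

Balance c(1−p*) = e gives c = e/(1 − 0.55300) = 0.396/0.44700 = 0.88591.
New p* = 0.838 − e/c = 0.838 − 0.57816/0.88591 = 0.18538.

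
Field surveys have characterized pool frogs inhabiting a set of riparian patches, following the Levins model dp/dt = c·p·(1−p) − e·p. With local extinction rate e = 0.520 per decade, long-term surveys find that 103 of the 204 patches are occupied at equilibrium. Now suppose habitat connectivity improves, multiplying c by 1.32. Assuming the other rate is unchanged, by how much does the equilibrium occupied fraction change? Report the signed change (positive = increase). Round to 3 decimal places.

0.120

Observed p* = 103/204 = 0.50490.
Balance c(1−p*) = e gives c = e/(1 − 0.50490) = 0.520/0.49510 = 1.05029.
New p* = 1 − e/c = 1 − 0.52000/1.38638 = 0.62492.
Δp* = 0.62492 − 0.50490 = +0.12002.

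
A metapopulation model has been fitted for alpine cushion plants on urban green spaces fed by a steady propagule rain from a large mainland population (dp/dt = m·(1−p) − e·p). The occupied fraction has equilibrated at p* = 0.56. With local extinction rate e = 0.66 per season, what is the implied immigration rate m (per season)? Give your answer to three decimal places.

At equilibrium m(1−p*) = e·p*, so m = e·p*/(1−p*).
m = 0.66 × 0.56 / 0.4400 = 0.3696/0.4400 = 0.8400.

0.840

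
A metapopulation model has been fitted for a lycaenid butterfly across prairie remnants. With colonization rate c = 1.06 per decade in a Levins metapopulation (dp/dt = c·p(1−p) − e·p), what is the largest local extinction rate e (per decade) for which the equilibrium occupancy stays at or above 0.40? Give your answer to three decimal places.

0.636

1 − e/c ≥ 0.40 ⇒ e ≤ c(1 − 0.40) = 1.06 × 0.6000.
e_max = 0.6360.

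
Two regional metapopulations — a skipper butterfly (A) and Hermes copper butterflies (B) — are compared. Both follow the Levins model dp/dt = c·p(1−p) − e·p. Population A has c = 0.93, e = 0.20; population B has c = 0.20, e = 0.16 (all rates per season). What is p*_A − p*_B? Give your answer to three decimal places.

A: p*_A = 1 − 0.20/0.93 = 0.7849.
B: p*_B = 1 − 0.16/0.20 = 0.2000.
p*_A − p*_B = 0.7849 − 0.2000 = 0.5849.

0.585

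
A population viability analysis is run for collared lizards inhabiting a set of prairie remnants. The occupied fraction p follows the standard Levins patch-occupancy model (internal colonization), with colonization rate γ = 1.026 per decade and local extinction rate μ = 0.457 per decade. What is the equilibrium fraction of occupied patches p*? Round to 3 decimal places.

0.555

Setting dp/dt = 0 and dividing through by p* gives γ·(1−p*) = μ.
So p* = 1 − μ/γ = 1 − 0.457/1.026 = 1 − 0.4454 = 0.5546.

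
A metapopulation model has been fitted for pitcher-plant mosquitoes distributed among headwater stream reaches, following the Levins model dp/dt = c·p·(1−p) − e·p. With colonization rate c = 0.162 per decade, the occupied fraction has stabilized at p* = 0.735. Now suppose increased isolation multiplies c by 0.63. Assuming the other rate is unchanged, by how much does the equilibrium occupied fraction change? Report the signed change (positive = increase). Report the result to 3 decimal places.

-0.156

Balance c(1−p*) = e gives e = 0.162×(1 − 0.73500) = 0.04293.
New p* = 1 − e/c = 1 − 0.04293/0.10206 = 0.57937.
Δp* = 0.57937 − 0.73500 = -0.15563.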